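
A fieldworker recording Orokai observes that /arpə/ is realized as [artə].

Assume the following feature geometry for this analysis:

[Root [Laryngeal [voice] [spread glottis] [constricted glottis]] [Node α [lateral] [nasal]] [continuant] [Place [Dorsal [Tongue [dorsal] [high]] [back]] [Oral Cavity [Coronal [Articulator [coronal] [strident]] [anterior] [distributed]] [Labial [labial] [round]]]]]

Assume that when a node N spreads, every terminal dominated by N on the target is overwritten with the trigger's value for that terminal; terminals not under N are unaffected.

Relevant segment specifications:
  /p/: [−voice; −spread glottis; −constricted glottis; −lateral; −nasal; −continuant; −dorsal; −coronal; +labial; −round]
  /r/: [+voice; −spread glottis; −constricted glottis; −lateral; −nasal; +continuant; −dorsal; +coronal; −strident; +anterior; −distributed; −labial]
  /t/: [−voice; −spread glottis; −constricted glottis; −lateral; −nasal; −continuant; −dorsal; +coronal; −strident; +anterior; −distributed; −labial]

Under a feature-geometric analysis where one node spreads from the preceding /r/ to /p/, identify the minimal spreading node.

Oral Cavity

Comparing /p/ with its surface form [t], the features that change are [labial], [round], [coronal], [anterior], [distributed], [strident].
Tracing each changed feature up the tree, the paths first meet at Oral Cavity; any lower node misses at least one of them.
Delinking /p/'s Oral Cavity and associating /r/'s Oral Cavity gives precisely the feature bundle of [t].
Features on which the two segments disagree outside Oral Cavity, such as [continuant], [voice], are unchanged — nothing dominating them spread, and Oral Cavity is the minimal sufficient constituent.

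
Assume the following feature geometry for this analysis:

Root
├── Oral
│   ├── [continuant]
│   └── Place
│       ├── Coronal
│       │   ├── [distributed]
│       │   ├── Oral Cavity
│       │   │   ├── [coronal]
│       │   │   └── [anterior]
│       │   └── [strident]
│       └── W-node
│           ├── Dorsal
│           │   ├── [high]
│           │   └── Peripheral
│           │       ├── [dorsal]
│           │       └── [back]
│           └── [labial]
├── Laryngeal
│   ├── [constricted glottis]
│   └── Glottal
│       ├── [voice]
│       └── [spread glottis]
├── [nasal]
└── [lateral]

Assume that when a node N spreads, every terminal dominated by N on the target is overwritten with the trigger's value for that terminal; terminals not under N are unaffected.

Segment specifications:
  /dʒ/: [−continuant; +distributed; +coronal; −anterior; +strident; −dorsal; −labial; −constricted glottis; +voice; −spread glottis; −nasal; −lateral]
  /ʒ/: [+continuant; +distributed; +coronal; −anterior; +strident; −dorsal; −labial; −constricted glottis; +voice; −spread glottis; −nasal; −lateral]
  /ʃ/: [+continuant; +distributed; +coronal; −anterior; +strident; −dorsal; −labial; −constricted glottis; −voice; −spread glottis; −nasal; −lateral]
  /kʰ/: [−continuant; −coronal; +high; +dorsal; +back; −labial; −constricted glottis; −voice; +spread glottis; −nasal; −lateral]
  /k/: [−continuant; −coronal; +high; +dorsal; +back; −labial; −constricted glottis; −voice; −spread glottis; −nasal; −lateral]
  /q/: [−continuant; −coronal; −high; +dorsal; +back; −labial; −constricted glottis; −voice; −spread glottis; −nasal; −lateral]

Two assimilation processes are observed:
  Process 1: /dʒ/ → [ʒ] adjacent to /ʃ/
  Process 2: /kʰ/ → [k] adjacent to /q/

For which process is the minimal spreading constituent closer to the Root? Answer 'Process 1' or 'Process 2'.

Process 1

In Process 1, [continuant] changes, so the minimal spreading node is [continuant] at depth 2.
In Process 2, [spread glottis] changes, so the minimal spreading node is [spread glottis] at depth 3.
Depth 2 < depth 3; Process 1 involves the structurally higher constituent [continuant].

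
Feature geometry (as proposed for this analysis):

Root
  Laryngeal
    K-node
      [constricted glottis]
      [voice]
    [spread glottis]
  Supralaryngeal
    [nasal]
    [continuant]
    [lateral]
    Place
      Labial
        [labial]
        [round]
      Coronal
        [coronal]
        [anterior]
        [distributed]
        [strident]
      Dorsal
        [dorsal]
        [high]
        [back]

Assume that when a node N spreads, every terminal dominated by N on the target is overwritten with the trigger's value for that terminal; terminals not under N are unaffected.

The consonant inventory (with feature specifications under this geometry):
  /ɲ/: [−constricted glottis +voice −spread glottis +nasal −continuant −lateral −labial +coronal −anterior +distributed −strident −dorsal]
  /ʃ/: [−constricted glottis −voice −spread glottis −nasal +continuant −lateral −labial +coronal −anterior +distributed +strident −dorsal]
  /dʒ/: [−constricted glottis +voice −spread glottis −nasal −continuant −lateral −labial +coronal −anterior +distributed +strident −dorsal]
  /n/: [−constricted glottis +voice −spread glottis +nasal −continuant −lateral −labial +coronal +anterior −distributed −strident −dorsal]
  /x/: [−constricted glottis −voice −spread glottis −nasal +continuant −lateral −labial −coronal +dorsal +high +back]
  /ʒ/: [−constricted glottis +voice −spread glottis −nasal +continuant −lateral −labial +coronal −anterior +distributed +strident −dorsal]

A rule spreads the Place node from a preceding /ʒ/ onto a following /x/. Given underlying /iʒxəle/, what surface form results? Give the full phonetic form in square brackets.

Place immediately or transitively dominates [labial], [round], [coronal], [anterior], [distributed], [strident], [dorsal], [high], [back].
The target acquires /ʒ/'s values for everything under Place — [−labial], [+coronal], [−anterior], [+distributed], [+strident], [−dorsal] — while keeping its own [constricted glottis], [voice], [spread glottis], ….
Among the inventory, only /ʃ/ has exactly this specification, giving the surface form [iʒʃəle].

[iʒʃəle]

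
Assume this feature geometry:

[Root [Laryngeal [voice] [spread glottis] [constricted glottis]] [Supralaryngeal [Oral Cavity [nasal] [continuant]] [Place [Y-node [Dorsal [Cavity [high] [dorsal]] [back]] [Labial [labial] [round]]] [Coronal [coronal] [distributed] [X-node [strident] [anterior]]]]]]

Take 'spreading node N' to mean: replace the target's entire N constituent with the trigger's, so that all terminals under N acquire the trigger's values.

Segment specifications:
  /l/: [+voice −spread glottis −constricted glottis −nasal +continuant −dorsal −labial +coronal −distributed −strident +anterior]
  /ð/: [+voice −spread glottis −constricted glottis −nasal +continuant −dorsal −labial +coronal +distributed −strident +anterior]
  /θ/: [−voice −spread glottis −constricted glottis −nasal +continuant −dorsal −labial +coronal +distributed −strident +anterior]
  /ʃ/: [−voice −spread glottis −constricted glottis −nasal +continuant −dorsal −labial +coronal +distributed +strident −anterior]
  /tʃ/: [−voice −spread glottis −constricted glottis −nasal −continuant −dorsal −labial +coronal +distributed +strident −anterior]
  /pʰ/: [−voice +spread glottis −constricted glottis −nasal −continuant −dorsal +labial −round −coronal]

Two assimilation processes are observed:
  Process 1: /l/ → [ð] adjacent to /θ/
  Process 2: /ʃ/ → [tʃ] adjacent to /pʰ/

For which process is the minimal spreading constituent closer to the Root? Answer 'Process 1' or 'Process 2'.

In Process 1, [distributed] changes, so the minimal spreading node is [distributed] at depth 4.
Process 2 alters [continuant]; the lowest dominating node is [continuant] (depth 3 from Root).
[continuant] is closer to Root than [distributed], so Process 2 spreads the higher node.

Process 2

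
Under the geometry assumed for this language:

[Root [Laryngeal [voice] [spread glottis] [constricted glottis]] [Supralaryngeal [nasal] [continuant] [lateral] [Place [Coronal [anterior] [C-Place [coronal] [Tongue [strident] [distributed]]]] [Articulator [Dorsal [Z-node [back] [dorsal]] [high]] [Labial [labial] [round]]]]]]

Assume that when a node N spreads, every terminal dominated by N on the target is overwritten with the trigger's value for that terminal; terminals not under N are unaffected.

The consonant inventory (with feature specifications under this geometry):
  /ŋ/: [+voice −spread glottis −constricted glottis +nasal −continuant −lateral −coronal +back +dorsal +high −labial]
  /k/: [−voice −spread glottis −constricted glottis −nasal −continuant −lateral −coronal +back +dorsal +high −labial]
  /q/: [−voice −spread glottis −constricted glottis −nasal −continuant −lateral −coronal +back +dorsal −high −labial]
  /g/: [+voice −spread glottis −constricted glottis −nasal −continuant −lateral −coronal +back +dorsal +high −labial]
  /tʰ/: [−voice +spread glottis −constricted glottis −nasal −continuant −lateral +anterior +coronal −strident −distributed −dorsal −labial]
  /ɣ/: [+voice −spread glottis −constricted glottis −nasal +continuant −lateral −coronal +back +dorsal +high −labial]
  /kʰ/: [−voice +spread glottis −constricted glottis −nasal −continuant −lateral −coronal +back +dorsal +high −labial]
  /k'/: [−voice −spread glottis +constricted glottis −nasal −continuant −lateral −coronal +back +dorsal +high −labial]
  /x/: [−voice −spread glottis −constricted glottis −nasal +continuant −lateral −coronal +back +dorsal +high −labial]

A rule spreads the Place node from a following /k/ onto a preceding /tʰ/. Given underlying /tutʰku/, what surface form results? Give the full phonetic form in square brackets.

The Place node dominates the terminals [anterior], [coronal], [strident], [distributed], [back], [dorsal], [high], [labial], [round].
After delinking /tʰ/'s Place and linking /k/'s, the affected terminals become [−coronal], [+back], [+dorsal], [+high], [−labial]; [voice], [spread glottis], [constricted glottis], … (outside Place) are retained from /tʰ/.
The resulting bundle matches /kʰ/ in the inventory; substituting it for /tʰ/ gives [tukʰku].

[tukʰku]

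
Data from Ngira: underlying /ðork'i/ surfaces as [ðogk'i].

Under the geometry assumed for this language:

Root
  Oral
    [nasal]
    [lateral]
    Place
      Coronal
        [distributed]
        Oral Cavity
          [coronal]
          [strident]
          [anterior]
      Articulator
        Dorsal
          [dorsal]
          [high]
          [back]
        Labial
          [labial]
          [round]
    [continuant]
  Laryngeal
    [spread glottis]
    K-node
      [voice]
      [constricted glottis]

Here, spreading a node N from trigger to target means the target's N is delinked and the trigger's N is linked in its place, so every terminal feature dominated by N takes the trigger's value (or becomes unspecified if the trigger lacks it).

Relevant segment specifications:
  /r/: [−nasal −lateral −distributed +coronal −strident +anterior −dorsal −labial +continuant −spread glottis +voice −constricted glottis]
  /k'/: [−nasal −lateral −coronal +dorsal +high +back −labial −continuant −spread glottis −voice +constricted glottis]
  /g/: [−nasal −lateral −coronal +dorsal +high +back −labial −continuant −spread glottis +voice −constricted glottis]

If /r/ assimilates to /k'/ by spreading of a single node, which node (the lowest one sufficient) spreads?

Feature comparison: [continuant], [coronal], [anterior], [distributed], [strident], [dorsal], [high], [back] differ between /r/ and [g]; the remaining terminals match.
Tracing each changed feature up the tree, the paths first meet at Oral; any lower node misses at least one of them.
Delinking /r/'s Oral and associating /k'/'s Oral gives precisely the feature bundle of [g].
Since [voice], [constricted glottis] are preserved even though /k'/ disagrees there, no node above Oral spread.

Oral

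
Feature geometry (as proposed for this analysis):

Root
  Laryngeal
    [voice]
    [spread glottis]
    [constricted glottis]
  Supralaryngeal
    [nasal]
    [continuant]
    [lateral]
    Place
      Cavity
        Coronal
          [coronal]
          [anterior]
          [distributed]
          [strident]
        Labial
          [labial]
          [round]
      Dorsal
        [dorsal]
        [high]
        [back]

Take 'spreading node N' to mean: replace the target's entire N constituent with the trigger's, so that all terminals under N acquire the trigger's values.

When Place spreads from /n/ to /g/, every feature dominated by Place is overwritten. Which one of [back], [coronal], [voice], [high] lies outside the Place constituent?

[voice]

Place dominates exactly [coronal], [anterior], [distributed], [strident], [labial], [round], [dorsal], [high], [back].
Of the listed options, [high], [coronal], [back] are among these and would be overwritten by spreading Place.
But [voice] is a dependent of Laryngeal, outside Place; it is therefore untouched by the spreading.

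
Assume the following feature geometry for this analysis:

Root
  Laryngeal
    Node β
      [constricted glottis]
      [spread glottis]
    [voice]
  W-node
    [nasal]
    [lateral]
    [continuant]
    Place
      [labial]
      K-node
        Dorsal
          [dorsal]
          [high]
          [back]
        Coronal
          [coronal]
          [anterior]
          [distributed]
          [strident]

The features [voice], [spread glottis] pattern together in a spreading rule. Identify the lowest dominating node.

[voice]: Root > Laryngeal > [voice].
[spread glottis]: Root > Laryngeal > Node β > [spread glottis].
The lowest node appearing on every path is Laryngeal; each proper daughter of Laryngeal fails to dominate at least one of the listed features.

Laryngeal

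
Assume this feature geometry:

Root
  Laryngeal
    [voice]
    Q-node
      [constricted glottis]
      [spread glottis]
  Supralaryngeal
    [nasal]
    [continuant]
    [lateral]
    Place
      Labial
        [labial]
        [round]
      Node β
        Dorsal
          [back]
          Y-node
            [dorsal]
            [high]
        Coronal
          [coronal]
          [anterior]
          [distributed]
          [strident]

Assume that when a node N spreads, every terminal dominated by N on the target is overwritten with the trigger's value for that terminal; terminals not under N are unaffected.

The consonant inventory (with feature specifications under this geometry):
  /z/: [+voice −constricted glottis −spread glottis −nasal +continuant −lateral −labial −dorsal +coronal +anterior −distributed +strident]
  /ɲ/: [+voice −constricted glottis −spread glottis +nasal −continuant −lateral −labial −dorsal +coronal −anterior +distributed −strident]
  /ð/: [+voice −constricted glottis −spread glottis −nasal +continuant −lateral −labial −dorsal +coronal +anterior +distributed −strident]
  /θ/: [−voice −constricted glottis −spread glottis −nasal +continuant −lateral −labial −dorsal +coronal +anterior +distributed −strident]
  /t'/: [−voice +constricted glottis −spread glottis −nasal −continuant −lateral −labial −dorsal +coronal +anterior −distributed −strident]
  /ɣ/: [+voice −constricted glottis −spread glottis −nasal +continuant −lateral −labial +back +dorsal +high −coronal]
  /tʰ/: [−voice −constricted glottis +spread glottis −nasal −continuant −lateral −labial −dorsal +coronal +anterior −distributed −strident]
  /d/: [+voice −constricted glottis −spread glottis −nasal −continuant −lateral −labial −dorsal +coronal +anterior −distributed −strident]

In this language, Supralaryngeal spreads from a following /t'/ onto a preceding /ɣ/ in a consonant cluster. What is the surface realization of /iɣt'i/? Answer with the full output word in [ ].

[idt'i]

Terminals under Supralaryngeal in this geometry: [nasal], [continuant], [lateral], [labial], [round], [back], [dorsal], [high], [coronal], [anterior], [distributed], [strident].
The target acquires /t'/'s values for everything under Supralaryngeal — [−nasal], [−continuant], [−lateral], [−labial], [−dorsal], [+coronal], [+anterior], [−distributed], [−strident] — while keeping its own [voice], [constricted glottis], [spread glottis].
This feature bundle is that of [d], so /iɣt'i/ surfaces as [idt'i].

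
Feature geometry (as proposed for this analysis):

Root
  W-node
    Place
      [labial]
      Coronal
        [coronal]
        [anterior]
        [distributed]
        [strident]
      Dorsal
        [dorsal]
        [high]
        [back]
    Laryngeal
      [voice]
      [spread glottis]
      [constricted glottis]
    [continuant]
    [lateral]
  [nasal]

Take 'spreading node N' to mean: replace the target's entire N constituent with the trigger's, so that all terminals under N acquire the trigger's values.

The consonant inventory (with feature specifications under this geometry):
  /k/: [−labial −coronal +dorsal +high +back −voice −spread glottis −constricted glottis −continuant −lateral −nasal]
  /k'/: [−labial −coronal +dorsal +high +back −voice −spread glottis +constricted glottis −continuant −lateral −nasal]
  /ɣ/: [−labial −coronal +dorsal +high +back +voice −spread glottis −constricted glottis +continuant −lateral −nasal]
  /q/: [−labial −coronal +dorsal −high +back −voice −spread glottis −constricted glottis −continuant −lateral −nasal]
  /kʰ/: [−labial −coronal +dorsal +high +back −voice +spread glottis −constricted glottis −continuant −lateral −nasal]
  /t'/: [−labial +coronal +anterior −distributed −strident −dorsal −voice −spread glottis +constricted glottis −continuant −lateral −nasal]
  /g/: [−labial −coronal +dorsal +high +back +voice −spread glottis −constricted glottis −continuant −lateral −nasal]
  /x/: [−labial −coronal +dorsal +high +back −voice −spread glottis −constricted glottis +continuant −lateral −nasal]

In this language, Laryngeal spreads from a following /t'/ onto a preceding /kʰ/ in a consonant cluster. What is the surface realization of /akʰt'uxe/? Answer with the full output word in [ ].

The Laryngeal node dominates the terminals [voice], [spread glottis], [constricted glottis].
After delinking /kʰ/'s Laryngeal and linking /t'/'s, the affected terminals become [−voice], [−spread glottis], [+constricted glottis]; [labial], [coronal], [dorsal], … (outside Laryngeal) are retained from /kʰ/.
The resulting bundle matches /k'/ in the inventory; substituting it for /kʰ/ gives [ak't'uxe].

[ak't'uxe]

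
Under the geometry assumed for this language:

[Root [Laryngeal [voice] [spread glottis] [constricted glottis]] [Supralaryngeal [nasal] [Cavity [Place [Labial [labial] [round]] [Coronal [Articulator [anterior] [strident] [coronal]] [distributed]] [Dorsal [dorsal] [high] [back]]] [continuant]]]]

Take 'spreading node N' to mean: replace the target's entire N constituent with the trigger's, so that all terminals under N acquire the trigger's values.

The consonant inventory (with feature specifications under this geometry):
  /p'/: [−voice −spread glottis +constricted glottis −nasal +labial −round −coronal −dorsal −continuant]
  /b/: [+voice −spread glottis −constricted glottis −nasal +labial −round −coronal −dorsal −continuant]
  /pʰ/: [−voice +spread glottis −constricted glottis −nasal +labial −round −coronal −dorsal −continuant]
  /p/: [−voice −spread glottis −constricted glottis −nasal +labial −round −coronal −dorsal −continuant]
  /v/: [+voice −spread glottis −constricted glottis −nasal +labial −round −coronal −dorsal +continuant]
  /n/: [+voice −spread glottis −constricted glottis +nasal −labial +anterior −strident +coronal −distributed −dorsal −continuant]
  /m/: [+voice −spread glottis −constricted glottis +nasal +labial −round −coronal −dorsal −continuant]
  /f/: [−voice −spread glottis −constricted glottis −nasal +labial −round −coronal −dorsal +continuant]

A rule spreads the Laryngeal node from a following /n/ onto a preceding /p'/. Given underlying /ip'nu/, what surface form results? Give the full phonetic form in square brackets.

[ibnu]

The Laryngeal node dominates the terminals [voice], [spread glottis], [constricted glottis].
The target acquires /n/'s values for everything under Laryngeal — [+voice], [−spread glottis], [−constricted glottis] — while keeping its own [nasal], [labial], [round], ….
Among the inventory, only /b/ has exactly this specification, giving the surface form [ibnu].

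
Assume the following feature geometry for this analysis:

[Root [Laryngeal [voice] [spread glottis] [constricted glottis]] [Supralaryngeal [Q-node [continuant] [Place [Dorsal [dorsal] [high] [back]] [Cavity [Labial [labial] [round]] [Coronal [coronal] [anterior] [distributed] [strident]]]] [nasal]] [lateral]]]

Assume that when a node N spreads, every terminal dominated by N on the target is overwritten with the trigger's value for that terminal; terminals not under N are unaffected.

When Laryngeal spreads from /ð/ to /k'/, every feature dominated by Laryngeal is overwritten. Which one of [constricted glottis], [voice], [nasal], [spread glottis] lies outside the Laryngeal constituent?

[nasal]

Under this geometry, Laryngeal contains [voice], [spread glottis], [constricted glottis].
Spreading Laryngeal replaces [constricted glottis], [voice], [spread glottis] with the trigger's values, since each sits inside the Laryngeal constituent.
[nasal] is not within the Laryngeal subtree (it hangs from Q-node), so /k'/'s [nasal] value survives.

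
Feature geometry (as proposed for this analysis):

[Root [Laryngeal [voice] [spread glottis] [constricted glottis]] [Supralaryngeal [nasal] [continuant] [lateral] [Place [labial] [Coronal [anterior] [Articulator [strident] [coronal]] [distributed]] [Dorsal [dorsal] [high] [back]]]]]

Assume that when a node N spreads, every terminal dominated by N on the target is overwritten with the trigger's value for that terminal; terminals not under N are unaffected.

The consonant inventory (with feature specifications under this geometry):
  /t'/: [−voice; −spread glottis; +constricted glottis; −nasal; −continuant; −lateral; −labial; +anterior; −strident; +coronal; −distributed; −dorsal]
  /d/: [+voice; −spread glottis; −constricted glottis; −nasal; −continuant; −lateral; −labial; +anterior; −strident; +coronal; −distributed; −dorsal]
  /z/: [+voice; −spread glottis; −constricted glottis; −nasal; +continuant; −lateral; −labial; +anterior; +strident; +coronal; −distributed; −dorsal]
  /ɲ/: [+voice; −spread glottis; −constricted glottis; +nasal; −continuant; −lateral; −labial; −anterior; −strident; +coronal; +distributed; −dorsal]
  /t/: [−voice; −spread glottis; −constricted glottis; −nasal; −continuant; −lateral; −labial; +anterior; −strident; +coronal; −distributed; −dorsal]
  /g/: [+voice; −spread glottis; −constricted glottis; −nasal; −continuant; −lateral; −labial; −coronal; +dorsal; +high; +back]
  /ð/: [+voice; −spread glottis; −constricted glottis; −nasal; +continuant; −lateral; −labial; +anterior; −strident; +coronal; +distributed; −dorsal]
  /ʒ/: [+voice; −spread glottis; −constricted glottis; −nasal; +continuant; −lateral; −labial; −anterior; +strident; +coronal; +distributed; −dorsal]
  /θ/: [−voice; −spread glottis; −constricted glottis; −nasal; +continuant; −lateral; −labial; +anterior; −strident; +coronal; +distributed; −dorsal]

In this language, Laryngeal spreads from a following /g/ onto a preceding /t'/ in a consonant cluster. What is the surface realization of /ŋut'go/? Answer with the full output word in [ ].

Terminals under Laryngeal in this geometry: [voice], [spread glottis], [constricted glottis].
The target acquires /g/'s values for everything under Laryngeal — [+voice], [−spread glottis], [−constricted glottis] — while keeping its own [nasal], [continuant], [lateral], ….
Among the inventory, only /d/ has exactly this specification, giving the surface form [ŋudgo].

[ŋudgo]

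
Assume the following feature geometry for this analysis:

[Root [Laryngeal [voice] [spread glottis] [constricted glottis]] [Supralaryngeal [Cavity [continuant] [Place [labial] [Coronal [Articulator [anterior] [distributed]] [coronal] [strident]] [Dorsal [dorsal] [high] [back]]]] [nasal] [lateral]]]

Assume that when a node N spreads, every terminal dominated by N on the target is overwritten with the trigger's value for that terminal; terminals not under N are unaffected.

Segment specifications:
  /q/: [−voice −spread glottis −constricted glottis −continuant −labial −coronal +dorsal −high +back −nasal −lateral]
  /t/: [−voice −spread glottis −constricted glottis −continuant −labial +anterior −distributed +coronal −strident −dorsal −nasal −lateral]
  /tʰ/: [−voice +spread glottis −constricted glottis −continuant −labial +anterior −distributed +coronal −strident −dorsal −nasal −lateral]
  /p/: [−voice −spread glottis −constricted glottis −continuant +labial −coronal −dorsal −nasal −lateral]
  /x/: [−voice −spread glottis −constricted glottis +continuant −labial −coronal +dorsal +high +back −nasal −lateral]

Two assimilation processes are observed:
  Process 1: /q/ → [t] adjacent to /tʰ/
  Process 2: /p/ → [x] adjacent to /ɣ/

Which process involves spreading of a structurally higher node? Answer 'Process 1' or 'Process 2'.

Process 1 alters [coronal], [anterior], [distributed], [strident], [dorsal], [high], [back]; the lowest common ancestor is Place (depth 3 from Root).
Process 2 alters [continuant], [labial], [dorsal], [high], [back]; the lowest common ancestor is Cavity (depth 2 from Root).
Cavity (depth 2) sits above Place (depth 3), making Process 2 the one with the higher spreading node.

Process 2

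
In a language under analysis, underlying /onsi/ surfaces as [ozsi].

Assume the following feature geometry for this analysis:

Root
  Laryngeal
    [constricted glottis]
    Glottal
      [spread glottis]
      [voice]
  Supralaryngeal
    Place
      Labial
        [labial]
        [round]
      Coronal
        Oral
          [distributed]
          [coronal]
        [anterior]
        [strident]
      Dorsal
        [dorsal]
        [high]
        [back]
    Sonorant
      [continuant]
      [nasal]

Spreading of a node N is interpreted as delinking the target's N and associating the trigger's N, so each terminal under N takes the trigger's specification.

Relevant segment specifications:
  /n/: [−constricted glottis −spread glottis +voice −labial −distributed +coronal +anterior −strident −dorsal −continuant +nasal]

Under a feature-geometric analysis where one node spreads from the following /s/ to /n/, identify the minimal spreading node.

Feature comparison: [nasal], [continuant], [strident] differ between /n/ and [z]; the remaining terminals match.
In this geometry the lowest node dominating all of them is Supralaryngeal: every daughter of Supralaryngeal dominates only a proper subset, so no lower node suffices.
Spreading Supralaryngeal from /s/ overwrites each of those terminals with /s/'s values, yielding exactly [z].
Since [voice] is preserved even though /s/ disagrees there, no node above Supralaryngeal spread.

Supralaryngeal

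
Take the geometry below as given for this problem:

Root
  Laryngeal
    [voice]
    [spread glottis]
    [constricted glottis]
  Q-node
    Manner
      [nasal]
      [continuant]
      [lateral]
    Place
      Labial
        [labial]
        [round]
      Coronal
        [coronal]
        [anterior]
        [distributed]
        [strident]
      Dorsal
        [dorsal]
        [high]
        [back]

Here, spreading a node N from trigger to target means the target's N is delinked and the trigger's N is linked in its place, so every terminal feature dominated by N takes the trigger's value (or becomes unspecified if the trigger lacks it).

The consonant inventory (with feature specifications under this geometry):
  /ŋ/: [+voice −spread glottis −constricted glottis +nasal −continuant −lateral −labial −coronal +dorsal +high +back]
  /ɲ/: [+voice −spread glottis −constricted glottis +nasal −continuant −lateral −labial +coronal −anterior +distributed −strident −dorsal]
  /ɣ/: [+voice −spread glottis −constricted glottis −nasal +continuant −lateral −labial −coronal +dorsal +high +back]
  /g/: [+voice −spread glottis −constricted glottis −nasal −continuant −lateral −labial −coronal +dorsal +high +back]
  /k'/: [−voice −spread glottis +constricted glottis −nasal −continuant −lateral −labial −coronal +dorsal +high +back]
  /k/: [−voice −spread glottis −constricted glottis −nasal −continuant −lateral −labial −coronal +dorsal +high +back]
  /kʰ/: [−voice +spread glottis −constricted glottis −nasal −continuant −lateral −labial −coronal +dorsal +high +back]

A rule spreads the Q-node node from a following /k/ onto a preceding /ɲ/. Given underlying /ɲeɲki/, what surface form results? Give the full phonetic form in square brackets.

[ɲegki]

The Q-node node dominates the terminals [nasal], [continuant], [lateral], [labial], [round], [coronal], [anterior], [distributed], [strident], [dorsal], [high], [back].
Spreading Q-node from /k/ onto /ɲ/ replaces those values with /k/'s: [−nasal], [−continuant], [−lateral], [−labial], [−coronal], [+dorsal], [+high], [+back]. Features outside Q-node ([voice], [spread glottis], [constricted glottis]) stay as in /ɲ/.
This feature bundle is that of [g], so /ɲeɲki/ surfaces as [ɲegki].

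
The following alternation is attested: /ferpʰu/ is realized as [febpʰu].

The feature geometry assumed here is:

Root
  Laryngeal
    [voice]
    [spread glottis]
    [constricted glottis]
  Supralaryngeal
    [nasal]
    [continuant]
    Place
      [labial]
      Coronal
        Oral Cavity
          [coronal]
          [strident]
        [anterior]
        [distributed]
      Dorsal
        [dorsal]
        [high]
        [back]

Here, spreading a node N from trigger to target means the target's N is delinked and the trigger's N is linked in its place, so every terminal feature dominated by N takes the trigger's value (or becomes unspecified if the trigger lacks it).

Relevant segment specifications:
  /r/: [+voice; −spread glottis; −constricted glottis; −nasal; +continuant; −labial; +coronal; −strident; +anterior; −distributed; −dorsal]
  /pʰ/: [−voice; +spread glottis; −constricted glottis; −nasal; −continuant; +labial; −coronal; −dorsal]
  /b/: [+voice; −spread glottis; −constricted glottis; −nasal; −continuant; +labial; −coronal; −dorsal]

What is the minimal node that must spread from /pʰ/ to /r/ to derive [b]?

Comparing /r/ with its surface form [b], the features that change are [continuant], [labial], [coronal], [anterior], [distributed], [strident].
These terminals are all dominated by Supralaryngeal, and no proper subconstituent of Supralaryngeal covers them all; Supralaryngeal is their lowest common ancestor.
Spreading Supralaryngeal from /pʰ/ overwrites each of those terminals with /pʰ/'s values, yielding exactly [b].
Had Root spread, [voice], [spread glottis] would have taken /pʰ/'s values; they stay as in /r/, confirming the spreading constituent is exactly Supralaryngeal.

Supralaryngeal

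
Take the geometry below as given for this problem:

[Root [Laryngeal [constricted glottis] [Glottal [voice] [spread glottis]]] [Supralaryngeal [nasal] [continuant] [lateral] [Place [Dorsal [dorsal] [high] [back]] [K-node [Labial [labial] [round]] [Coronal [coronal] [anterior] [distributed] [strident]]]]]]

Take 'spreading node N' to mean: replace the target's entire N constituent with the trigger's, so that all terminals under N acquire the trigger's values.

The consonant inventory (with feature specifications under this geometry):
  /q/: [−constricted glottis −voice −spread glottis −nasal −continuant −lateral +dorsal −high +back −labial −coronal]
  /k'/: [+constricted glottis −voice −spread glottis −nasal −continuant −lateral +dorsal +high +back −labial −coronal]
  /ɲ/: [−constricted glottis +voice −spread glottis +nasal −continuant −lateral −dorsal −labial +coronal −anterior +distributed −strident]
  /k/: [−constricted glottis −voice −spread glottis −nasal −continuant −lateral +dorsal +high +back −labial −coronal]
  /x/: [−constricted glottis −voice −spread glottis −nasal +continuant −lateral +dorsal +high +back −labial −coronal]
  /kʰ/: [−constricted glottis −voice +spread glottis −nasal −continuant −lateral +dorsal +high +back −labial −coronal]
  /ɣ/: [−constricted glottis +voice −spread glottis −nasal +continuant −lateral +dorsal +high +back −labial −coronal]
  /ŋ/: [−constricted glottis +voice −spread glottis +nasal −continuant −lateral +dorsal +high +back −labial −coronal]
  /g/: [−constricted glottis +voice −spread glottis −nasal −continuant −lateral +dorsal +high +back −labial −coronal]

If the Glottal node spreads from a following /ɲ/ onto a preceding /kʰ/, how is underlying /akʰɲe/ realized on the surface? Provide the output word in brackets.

[agɲe]

Terminals under Glottal in this geometry: [voice], [spread glottis].
Spreading Glottal from /ɲ/ onto /kʰ/ replaces those values with /ɲ/'s: [+voice], [−spread glottis]. Features outside Glottal ([constricted glottis], [nasal], [continuant], …) stay as in /kʰ/.
The resulting bundle matches /g/ in the inventory; substituting it for /kʰ/ gives [agɲe].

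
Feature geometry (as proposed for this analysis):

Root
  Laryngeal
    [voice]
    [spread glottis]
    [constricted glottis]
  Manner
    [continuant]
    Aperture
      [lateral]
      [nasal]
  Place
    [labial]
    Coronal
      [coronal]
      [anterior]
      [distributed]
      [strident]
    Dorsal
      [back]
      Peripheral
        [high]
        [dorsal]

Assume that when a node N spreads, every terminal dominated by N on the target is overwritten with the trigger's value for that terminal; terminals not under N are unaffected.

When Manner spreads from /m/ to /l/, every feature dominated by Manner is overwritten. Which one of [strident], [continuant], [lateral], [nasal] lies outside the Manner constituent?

[strident]

The terminals dominated by Manner are [continuant], [lateral], [nasal].
Of the listed options, [nasal], [lateral], [continuant] are among these and would be overwritten by spreading Manner.
But [strident] is a dependent of Coronal, outside Manner; it is therefore untouched by the spreading.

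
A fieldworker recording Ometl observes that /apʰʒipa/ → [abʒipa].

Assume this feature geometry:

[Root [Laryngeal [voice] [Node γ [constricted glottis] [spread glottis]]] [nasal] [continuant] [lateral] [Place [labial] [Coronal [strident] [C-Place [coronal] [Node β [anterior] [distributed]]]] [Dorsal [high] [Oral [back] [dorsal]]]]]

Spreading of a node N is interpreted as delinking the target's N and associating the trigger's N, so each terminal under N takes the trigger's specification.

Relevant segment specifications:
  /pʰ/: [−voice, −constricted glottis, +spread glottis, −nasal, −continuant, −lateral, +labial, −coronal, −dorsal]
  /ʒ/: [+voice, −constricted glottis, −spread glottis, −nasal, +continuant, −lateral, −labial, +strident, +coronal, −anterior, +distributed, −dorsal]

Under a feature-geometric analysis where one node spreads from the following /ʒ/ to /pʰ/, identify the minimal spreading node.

The alternation /pʰ/ → [b] changes [voice], [spread glottis] and nothing else.
The smallest constituent containing every changed terminal is Laryngeal — each of its daughters lacks at least one of the affected features.
Spreading Laryngeal from /ʒ/ overwrites each of those terminals with /ʒ/'s values, yielding exactly [b].
Since [coronal], [labial] are preserved even though /ʒ/ disagrees there, no node above Laryngeal spread.

Laryngeal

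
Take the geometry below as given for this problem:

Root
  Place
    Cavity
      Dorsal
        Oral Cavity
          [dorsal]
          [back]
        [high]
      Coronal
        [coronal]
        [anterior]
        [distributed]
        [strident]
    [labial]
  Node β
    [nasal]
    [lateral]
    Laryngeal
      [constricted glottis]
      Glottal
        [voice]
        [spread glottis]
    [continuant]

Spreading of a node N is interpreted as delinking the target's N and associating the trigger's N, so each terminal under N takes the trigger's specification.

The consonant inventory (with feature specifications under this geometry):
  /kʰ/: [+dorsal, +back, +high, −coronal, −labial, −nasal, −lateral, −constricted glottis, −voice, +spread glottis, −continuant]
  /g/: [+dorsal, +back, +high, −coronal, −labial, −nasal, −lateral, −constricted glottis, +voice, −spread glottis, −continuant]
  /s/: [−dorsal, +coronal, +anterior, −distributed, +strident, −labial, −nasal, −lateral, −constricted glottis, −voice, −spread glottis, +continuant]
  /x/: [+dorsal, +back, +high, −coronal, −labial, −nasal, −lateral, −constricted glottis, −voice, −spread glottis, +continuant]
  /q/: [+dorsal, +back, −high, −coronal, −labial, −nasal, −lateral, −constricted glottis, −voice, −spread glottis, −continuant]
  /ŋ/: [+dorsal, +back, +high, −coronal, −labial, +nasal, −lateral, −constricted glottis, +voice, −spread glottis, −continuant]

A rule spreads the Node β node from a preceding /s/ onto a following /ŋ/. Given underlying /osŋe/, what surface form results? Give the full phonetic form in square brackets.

[osxe]

The Node β node dominates the terminals [nasal], [lateral], [constricted glottis], [voice], [spread glottis], [continuant].
The target acquires /s/'s values for everything under Node β — [−nasal], [−lateral], [−constricted glottis], [−voice], [−spread glottis], [+continuant] — while keeping its own [dorsal], [back], [high], ….
Among the inventory, only /x/ has exactly this specification, giving the surface form [osxe].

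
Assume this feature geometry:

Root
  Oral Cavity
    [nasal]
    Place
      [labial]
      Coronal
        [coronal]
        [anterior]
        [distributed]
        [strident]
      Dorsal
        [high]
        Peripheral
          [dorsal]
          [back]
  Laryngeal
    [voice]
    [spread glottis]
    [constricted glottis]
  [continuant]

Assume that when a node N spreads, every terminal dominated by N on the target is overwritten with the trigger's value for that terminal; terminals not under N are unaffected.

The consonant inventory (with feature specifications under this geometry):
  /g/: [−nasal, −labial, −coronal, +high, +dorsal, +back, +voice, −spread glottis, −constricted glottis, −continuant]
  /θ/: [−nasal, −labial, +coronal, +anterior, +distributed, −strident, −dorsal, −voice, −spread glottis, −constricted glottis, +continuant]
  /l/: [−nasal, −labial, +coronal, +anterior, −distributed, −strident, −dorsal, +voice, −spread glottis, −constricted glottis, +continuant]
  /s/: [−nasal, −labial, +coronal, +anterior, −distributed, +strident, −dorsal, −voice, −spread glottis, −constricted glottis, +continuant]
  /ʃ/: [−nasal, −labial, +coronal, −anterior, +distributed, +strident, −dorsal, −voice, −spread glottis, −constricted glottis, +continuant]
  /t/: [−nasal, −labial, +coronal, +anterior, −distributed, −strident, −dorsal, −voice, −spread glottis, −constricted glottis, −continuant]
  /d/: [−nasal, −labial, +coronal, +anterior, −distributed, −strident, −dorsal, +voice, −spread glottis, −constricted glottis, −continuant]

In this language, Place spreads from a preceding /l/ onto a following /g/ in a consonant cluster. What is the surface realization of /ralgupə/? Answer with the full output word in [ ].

[raldupə]

Place immediately or transitively dominates [labial], [coronal], [anterior], [distributed], [strident], [high], [dorsal], [back].
The target acquires /l/'s values for everything under Place — [−labial], [+coronal], [+anterior], [−distributed], [−strident], [−dorsal] — while keeping its own [nasal], [voice], [spread glottis], ….
Among the inventory, only /d/ has exactly this specification, giving the surface form [raldupə].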